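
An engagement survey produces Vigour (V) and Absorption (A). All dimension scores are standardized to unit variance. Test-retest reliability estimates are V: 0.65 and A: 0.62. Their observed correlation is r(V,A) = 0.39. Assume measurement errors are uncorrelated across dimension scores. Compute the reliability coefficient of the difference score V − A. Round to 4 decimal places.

Var(V−A) = 1 + 1 − 2·0.39 = 2 − 0.78 = 1.22.
Under uncorrelated errors the observed covariances equal the true-score covariances, so only the own-variance terms attenuate.
True-score variance = [0.65 + 0.62] − 0.78 = 1.27 − 0.78 = 0.49.
Reliability = 0.49 / 1.22 = 0.4016.

0.4016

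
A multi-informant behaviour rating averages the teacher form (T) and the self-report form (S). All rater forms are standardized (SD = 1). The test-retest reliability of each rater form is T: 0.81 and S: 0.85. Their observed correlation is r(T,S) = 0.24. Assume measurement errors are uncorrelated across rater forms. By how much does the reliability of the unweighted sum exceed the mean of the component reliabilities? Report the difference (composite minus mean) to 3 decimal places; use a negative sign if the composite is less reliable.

Var(sum) = 2 + 0.48 = 2.48; true-score variance = 1.66 + 0.48 = 2.14; composite reliability = 0.8629.
Mean component reliability = 0.8300.
Difference = 0.8629 − 0.8300 = 0.033.

0.033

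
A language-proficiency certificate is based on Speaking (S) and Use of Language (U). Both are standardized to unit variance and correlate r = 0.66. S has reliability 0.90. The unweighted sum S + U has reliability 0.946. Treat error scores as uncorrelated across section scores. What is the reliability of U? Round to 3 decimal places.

0.921

Var(S+U) = 2 + 2·0.66 = 3.320.
True-score variance = ρ_S + ρ_U + 2·0.66, so 0.946 = (0.90 + ρ_U + 1.32) / 3.320.
ρ_U = 0.946·3.320 − 0.90 − 1.32 = 0.921.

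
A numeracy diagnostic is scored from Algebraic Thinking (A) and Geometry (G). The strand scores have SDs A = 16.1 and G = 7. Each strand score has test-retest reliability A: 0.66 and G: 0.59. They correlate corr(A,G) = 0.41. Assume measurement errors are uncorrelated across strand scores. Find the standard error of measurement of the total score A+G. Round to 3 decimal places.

Var(total) = 308.21 + 92.414 = 400.624.
True-score variance = 199.989 + 92.414 = 292.403, so reliability = 0.7299.
Error variance = 400.624 − 292.403 = 108.221; SEM = √108.221 = 10.403.

10.403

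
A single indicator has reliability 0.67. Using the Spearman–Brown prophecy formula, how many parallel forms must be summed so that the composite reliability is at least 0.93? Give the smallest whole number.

k ≥ ρ*(1−ρ₁)/(ρ₁(1−ρ*)) = 0.93·0.33 / (0.67·0.07) = 6.544.
Smallest integer k = 7.

7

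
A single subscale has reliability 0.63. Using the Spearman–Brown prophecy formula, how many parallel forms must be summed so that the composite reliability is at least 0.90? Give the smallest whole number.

k ≥ ρ*(1−ρ₁)/(ρ₁(1−ρ*)) = 0.90·0.37 / (0.63·0.10) = 5.286.
Smallest integer k = 6.

6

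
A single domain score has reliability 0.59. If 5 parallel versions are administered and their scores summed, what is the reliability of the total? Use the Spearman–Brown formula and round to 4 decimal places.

ρ_k = kρ / (1 + (k−1)ρ) = 5·0.59 / (1 + 4·0.59) = 2.950 / 3.360 = 0.8780.

0.8780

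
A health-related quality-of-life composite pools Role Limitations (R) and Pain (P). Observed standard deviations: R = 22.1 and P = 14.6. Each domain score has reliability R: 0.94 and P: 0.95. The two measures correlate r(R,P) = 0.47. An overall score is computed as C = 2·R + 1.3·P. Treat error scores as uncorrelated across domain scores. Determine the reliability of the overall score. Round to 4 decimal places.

Var(C) = 2²·22.1² + 1.3²·14.6² + 2·[2.6·22.1·14.6·0.47] = 2313.88 + 788.581 = 3102.46.
Because errors are independent across components, Cov(Tᵢ,Tⱼ) = Cov(Xᵢ,Xⱼ); the off-diagonal part of the true-score variance is the same as above.
True-score variance = [2²·22.1²·0.94 + 1.3²·14.6²·0.95] + 788.581 = 2178.65 + 788.581 = 2967.23.
Reliability = 2967.23 / 3102.46 = 0.9564.

0.9564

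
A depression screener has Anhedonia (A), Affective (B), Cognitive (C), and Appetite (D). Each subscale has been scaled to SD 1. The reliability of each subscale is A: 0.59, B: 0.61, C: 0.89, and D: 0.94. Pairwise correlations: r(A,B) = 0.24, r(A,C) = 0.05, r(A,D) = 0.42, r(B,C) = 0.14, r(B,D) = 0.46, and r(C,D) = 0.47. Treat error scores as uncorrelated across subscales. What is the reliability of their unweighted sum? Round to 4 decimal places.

0.8717

Var(A+B+C+D) = 4 + 2·[0.24 + 0.05 + 0.42 + 0.14 + 0.46 + 0.47] = 4 + 3.56 = 7.56.
With uncorrelated errors the cross-covariances are all true-score covariance, so they carry over unchanged; only the diagonal terms shrink to ρᵢσᵢ².
True-score variance = [0.59 + 0.61 + 0.89 + 0.94] + 3.56 = 3.03 + 3.56 = 6.59.
Reliability = 6.59 / 7.56 = 0.8717.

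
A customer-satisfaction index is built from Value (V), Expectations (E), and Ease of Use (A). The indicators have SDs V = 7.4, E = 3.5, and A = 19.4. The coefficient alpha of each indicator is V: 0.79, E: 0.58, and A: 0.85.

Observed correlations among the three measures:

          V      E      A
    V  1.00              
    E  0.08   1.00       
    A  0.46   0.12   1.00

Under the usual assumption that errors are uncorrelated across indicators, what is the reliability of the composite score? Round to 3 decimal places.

Var(V+E+A) = 7.4² + 3.5² + 19.4² + 2·[7.4·3.5·0.08 + 7.4·19.4·0.46 + 3.5·19.4·0.12] = 443.37 + 152.515 = 595.885.
Under uncorrelated errors the observed covariances equal the true-score covariances, so only the own-variance terms attenuate.
True-score variance = [7.4²·0.79 + 3.5²·0.58 + 19.4²·0.85] + 152.515 = 370.271 + 152.515 = 522.787.
Reliability = 522.787 / 595.885 = 0.877.

0.877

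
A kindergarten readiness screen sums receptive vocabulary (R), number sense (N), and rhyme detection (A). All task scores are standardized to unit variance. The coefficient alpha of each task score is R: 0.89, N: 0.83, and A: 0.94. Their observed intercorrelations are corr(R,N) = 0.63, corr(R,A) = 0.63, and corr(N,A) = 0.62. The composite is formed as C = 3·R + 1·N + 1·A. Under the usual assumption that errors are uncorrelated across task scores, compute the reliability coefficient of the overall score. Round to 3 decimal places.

Var(C) = 3² + 1 + 1 + 2·[3·0.63 + 3·0.63 + 0.62] = 11 + 8.8 = 19.8.
Because errors are independent across components, Cov(Tᵢ,Tⱼ) = Cov(Xᵢ,Xⱼ); the off-diagonal part of the true-score variance is the same as above.
True-score variance = [3²·0.89 + 0.83 + 0.94] + 8.8 = 9.78 + 8.8 = 18.58.
Reliability = 18.58 / 19.8 = 0.938.

0.938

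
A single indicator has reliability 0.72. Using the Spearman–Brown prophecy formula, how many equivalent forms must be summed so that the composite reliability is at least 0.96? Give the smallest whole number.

10

k ≥ ρ*(1−ρ₁)/(ρ₁(1−ρ*)) = 0.96·0.28 / (0.72·0.04) = 9.333.
Smallest integer k = 10.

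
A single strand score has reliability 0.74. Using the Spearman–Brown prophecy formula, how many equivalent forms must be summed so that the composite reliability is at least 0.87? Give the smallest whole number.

3

k ≥ ρ*(1−ρ₁)/(ρ₁(1−ρ*)) = 0.87·0.26 / (0.74·0.13) = 2.351.
Smallest integer k = 3.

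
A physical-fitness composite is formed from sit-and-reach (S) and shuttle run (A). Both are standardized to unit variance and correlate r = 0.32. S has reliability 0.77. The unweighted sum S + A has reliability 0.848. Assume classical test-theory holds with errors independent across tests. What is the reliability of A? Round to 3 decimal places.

Var(S+A) = 2 + 2·0.32 = 2.640.
True-score variance = ρ_S + ρ_A + 2·0.32, so 0.848 = (0.77 + ρ_A + 0.64) / 2.640.
ρ_A = 0.848·2.640 − 0.77 − 0.64 = 0.829.

0.829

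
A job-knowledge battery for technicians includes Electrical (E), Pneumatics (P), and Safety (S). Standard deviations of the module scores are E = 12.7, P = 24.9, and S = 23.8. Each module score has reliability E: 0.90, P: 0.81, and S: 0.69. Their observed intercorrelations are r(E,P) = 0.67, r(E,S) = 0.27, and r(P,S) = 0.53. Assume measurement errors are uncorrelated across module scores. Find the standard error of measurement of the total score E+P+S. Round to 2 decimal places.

17.59

Var(total) = 1347.74 + 1215.15 = 2562.89.
True-score variance = 1038.21 + 1215.15 = 2253.36, so reliability = 0.8792.
Error variance = 2562.89 − 2253.36 = 309.527; SEM = √309.527 = 17.59.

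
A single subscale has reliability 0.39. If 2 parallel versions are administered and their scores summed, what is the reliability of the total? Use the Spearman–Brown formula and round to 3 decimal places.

ρ_k = kρ / (1 + (k−1)ρ) = 2·0.39 / (1 + 1·0.39) = 0.780 / 1.390 = 0.561.

0.561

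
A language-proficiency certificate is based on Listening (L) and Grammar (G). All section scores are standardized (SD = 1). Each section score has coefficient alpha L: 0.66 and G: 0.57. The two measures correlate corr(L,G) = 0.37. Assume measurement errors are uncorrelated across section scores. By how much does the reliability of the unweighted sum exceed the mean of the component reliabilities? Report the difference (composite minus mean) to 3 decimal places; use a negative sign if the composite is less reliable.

0.104

Var(sum) = 2 + 0.74 = 2.74; true-score variance = 1.23 + 0.74 = 1.97; composite reliability = 0.7190.
Mean component reliability = 0.6150.
Difference = 0.7190 − 0.6150 = 0.104.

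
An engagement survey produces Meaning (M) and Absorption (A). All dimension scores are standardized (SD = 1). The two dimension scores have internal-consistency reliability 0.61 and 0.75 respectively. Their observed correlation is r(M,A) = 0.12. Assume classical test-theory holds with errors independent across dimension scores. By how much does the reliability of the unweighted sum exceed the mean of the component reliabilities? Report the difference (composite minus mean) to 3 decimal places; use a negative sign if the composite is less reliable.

Var(sum) = 2 + 0.24 = 2.24; true-score variance = 1.36 + 0.24 = 1.6; composite reliability = 0.7143.
Mean component reliability = 0.6800.
Difference = 0.7143 − 0.6800 = 0.034.

0.034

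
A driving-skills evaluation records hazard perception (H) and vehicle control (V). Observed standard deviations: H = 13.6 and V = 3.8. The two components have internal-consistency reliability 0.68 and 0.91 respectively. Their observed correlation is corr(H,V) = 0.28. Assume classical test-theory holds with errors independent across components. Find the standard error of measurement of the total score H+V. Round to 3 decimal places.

Var(total) = 199.4 + 28.9408 = 228.341.
True-score variance = 138.913 + 28.9408 = 167.854, so reliability = 0.7351.
Error variance = 228.341 − 167.854 = 60.4868; SEM = √60.4868 = 7.777.

7.777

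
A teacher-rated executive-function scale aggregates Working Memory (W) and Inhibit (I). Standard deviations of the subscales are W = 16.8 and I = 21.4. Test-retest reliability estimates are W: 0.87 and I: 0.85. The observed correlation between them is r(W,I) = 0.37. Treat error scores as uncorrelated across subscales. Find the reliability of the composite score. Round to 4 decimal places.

Var(W+I) = 16.8² + 21.4² + 2·[16.8·21.4·0.37] = 740.2 + 266.045 = 1006.24.
Under uncorrelated errors the observed covariances equal the true-score covariances, so only the own-variance terms attenuate.
True-score variance = [16.8²·0.87 + 21.4²·0.85] + 266.045 = 634.815 + 266.045 = 900.86.
Reliability = 900.86 / 1006.24 = 0.8953.

0.8953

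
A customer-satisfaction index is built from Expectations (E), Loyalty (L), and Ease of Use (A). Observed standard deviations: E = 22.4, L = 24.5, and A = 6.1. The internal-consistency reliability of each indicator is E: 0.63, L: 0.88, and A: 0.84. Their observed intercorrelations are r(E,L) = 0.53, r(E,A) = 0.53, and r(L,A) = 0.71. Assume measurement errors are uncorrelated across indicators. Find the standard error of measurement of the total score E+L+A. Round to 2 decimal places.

16.24

Var(total) = 1139.22 + 938.785 = 2078.01.
True-score variance = 875.585 + 938.785 = 1814.37, so reliability = 0.8731.
Error variance = 2078.01 − 1814.37 = 263.635; SEM = √263.635 = 16.24.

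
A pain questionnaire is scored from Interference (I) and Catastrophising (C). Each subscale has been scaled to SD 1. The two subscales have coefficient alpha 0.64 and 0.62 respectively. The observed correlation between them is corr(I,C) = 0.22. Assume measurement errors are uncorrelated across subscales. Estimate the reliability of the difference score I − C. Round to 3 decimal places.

Var(I−C) = 1 + 1 − 2·0.22 = 2 − 0.44 = 1.56.
Under uncorrelated errors the observed covariances equal the true-score covariances, so only the own-variance terms attenuate.
True-score variance = [0.64 + 0.62] − 0.44 = 1.26 − 0.44 = 0.82.
Reliability = 0.82 / 1.56 = 0.526.

0.526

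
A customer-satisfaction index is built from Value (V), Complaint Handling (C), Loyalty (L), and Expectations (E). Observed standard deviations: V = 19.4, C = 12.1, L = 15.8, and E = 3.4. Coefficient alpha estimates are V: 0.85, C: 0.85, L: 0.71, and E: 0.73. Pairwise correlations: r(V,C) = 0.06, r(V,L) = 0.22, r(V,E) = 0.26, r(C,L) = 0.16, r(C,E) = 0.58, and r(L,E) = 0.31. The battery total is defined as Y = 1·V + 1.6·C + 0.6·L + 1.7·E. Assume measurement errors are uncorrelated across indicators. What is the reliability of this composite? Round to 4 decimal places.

0.8847

Var(Y) = 19.4² + 1.6²·12.1² + 0.6²·15.8² + 1.7²·3.4² + 2·[1.6·19.4·12.1·0.06 + 0.6·19.4·15.8·0.22 + 1.7·19.4·3.4·0.26 + 0.96·12.1·15.8·0.16 + 2.72·12.1·3.4·0.58 + 1.02·15.8·3.4·0.31] = 874.448 + 406.808 = 1281.26.
With uncorrelated errors the cross-covariances are all true-score covariance, so they carry over unchanged; only the diagonal terms shrink to ρᵢσᵢ².
True-score variance = [19.4²·0.85 + 1.6²·12.1²·0.85 + 0.6²·15.8²·0.71 + 1.7²·3.4²·0.73] + 406.808 = 726.69 + 406.808 = 1133.5.
Reliability = 1133.5 / 1281.26 = 0.8847.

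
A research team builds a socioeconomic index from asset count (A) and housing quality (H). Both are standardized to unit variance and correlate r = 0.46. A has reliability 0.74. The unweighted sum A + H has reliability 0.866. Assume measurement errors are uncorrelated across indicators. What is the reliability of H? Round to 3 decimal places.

Var(A+H) = 2 + 2·0.46 = 2.920.
True-score variance = ρ_A + ρ_H + 2·0.46, so 0.866 = (0.74 + ρ_H + 0.92) / 2.920.
ρ_H = 0.866·2.920 − 0.74 − 0.92 = 0.869.

0.869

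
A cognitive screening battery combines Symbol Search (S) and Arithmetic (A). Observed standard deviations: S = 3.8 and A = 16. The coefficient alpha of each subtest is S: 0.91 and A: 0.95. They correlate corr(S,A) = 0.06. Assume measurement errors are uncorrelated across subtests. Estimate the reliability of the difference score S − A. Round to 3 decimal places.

0.946

Var(S−A) = 3.8² + 16² − 2·3.8·16·0.06 = 270.44 − 7.296 = 263.144.
Under uncorrelated errors the observed covariances equal the true-score covariances, so only the own-variance terms attenuate.
True-score variance = [3.8²·0.91 + 16²·0.95] − 7.296 = 256.34 − 7.296 = 249.044.
Reliability = 249.044 / 263.144 = 0.946.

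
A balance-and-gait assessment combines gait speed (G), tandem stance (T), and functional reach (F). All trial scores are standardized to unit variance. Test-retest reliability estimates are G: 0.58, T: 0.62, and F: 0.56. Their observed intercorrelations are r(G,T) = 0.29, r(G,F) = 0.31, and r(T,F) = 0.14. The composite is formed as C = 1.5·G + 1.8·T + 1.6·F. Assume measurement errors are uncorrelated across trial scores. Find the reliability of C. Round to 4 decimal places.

0.7227

Var(C) = 1.5² + 1.8² + 1.6² + 2·[2.7·0.29 + 2.4·0.31 + 2.88·0.14] = 8.05 + 3.8604 = 11.9104.
With uncorrelated errors the cross-covariances are all true-score covariance, so they carry over unchanged; only the diagonal terms shrink to ρᵢσᵢ².
True-score variance = [1.5²·0.58 + 1.8²·0.62 + 1.6²·0.56] + 3.8604 = 4.7474 + 3.8604 = 8.6078.
Reliability = 8.6078 / 11.9104 = 0.7227.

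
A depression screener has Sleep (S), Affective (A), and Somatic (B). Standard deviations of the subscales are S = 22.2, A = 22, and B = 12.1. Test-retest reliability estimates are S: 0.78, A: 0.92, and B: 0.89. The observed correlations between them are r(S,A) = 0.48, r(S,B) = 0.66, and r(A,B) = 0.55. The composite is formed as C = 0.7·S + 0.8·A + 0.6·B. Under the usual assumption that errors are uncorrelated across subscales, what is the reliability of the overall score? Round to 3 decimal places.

Var(C) = 0.7²·22.2² + 0.8²·22² + 0.6²·12.1² + 2·[0.56·22.2·22·0.48 + 0.42·22.2·12.1·0.66 + 0.48·22·12.1·0.55] = 603.959 + 552.04 = 1156.
Because errors are independent across components, Cov(Tᵢ,Tⱼ) = Cov(Xᵢ,Xⱼ); the off-diagonal part of the true-score variance is the same as above.
True-score variance = [0.7²·22.2²·0.78 + 0.8²·22²·0.92 + 0.6²·12.1²·0.89] + 552.04 = 520.252 + 552.04 = 1072.29.
Reliability = 1072.29 / 1156 = 0.928.

0.928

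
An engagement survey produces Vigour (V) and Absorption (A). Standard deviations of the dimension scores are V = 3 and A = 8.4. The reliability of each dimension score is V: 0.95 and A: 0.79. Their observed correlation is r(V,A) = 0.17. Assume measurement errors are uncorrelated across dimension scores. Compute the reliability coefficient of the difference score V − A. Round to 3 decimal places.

0.785

Var(V−A) = 3² + 8.4² − 2·3·8.4·0.17 = 79.56 − 8.568 = 70.992.
Under uncorrelated errors the observed covariances equal the true-score covariances, so only the own-variance terms attenuate.
True-score variance = [3²·0.95 + 8.4²·0.79] − 8.568 = 64.2924 − 8.568 = 55.7244.
Reliability = 55.7244 / 70.992 = 0.785.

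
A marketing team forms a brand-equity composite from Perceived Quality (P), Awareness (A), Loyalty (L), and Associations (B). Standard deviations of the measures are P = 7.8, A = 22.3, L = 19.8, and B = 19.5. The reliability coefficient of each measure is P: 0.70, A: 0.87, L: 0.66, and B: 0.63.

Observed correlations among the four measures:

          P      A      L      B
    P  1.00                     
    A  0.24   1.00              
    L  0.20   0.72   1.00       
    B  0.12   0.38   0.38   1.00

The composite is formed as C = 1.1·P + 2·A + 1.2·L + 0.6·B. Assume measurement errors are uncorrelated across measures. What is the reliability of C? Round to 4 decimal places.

0.8991

Var(C) = 1.1²·7.8² + 2²·22.3² + 1.2²·19.8² + 0.6²·19.5² + 2·[2.2·7.8·22.3·0.24 + 1.32·7.8·19.8·0.20 + 0.66·7.8·19.5·0.12 + 2.4·22.3·19.8·0.72 + 1.2·22.3·19.5·0.38 + 0.72·19.8·19.5·0.38] = 2764.2 + 2423.14 = 5187.34.
Because errors are independent across components, Cov(Tᵢ,Tⱼ) = Cov(Xᵢ,Xⱼ); the off-diagonal part of the true-score variance is the same as above.
True-score variance = [1.1²·7.8²·0.70 + 2²·22.3²·0.87 + 1.2²·19.8²·0.66 + 0.6²·19.5²·0.63] + 2423.14 = 2240.94 + 2423.14 = 4664.07.
Reliability = 4664.07 / 5187.34 = 0.8991.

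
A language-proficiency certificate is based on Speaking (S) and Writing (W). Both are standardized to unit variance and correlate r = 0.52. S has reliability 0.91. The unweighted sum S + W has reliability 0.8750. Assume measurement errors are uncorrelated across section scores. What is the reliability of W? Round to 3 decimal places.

0.710

Var(S+W) = 2 + 2·0.52 = 3.040.
True-score variance = ρ_S + ρ_W + 2·0.52, so 0.8750 = (0.91 + ρ_W + 1.04) / 3.040.
ρ_W = 0.8750·3.040 − 0.91 − 1.04 = 0.710.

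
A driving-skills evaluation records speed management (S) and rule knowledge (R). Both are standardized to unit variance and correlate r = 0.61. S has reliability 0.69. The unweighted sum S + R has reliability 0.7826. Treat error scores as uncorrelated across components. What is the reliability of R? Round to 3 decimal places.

0.610

Var(S+R) = 2 + 2·0.61 = 3.220.
True-score variance = ρ_S + ρ_R + 2·0.61, so 0.7826 = (0.69 + ρ_R + 1.22) / 3.220.
ρ_R = 0.7826·3.220 − 0.69 − 1.22 = 0.610.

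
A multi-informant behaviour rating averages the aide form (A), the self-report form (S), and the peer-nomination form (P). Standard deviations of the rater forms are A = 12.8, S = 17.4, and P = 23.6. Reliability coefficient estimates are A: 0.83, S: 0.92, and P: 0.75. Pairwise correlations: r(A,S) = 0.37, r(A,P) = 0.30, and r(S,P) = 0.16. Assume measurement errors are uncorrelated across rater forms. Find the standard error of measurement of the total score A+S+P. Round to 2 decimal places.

Var(total) = 1023.56 + 477.466 = 1501.03.
True-score variance = 832.246 + 477.466 = 1309.71, so reliability = 0.8725.
Error variance = 1501.03 − 1309.71 = 191.314; SEM = √191.314 = 13.83.

13.83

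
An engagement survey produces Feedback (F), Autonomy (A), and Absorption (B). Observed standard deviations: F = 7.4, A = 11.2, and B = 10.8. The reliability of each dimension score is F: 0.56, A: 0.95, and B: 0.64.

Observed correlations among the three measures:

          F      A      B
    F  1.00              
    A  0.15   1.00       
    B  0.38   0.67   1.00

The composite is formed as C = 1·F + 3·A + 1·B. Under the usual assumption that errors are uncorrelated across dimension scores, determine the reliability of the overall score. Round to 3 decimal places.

0.936

Var(C) = 7.4² + 3²·11.2² + 10.8² + 2·[3·7.4·11.2·0.15 + 7.4·10.8·0.38 + 3·11.2·10.8·0.67] = 1300.36 + 621.59 = 1921.95.
With uncorrelated errors the cross-covariances are all true-score covariance, so they carry over unchanged; only the diagonal terms shrink to ρᵢσᵢ².
True-score variance = [7.4²·0.56 + 3²·11.2²·0.95 + 10.8²·0.64] + 621.59 = 1177.83 + 621.59 = 1799.42.
Reliability = 1799.42 / 1921.95 = 0.936.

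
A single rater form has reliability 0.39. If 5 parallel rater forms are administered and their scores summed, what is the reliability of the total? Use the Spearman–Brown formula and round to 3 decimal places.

0.762

ρ_k = kρ / (1 + (k−1)ρ) = 5·0.39 / (1 + 4·0.39) = 1.950 / 2.560 = 0.762.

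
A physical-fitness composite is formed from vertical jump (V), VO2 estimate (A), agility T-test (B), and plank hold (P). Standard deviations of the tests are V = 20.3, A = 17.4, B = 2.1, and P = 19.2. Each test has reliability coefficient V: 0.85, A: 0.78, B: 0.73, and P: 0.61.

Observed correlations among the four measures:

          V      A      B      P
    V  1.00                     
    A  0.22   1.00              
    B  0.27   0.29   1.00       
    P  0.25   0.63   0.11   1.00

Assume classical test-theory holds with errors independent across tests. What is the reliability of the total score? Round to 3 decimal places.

Var(V+A+B+P) = 20.3² + 17.4² + 2.1² + 19.2² + 2·[20.3·17.4·0.22 + 20.3·2.1·0.27 + 20.3·19.2·0.25 + 17.4·2.1·0.29 + 17.4·19.2·0.63 + 2.1·19.2·0.11] = 1087.9 + 824.321 = 1912.22.
With uncorrelated errors the cross-covariances are all true-score covariance, so they carry over unchanged; only the diagonal terms shrink to ρᵢσᵢ².
True-score variance = [20.3²·0.85 + 17.4²·0.78 + 2.1²·0.73 + 19.2²·0.61] + 824.321 = 814.519 + 824.321 = 1638.84.
Reliability = 1638.84 / 1912.22 = 0.857.

0.857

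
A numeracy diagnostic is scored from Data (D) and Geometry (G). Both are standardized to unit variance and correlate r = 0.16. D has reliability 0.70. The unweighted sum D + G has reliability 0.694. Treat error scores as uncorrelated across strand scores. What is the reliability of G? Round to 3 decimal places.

0.590

Var(D+G) = 2 + 2·0.16 = 2.320.
True-score variance = ρ_D + ρ_G + 2·0.16, so 0.694 = (0.70 + ρ_G + 0.32) / 2.320.
ρ_G = 0.694·2.320 − 0.70 − 0.32 = 0.590.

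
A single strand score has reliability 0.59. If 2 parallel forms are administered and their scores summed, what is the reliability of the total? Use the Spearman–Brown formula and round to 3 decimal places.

ρ_k = kρ / (1 + (k−1)ρ) = 2·0.59 / (1 + 1·0.59) = 1.180 / 1.590 = 0.742.

0.742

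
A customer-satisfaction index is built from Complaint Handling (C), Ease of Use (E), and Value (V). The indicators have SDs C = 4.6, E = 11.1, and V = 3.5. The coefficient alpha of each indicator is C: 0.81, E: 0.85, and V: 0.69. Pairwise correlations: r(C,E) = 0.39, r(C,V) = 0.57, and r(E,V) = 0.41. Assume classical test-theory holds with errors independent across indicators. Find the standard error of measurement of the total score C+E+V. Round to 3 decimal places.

5.128

Var(total) = 156.62 + 90.0378 = 246.658.
True-score variance = 130.321 + 90.0378 = 220.358, so reliability = 0.8934.
Error variance = 246.658 − 220.358 = 26.2994; SEM = √26.2994 = 5.128.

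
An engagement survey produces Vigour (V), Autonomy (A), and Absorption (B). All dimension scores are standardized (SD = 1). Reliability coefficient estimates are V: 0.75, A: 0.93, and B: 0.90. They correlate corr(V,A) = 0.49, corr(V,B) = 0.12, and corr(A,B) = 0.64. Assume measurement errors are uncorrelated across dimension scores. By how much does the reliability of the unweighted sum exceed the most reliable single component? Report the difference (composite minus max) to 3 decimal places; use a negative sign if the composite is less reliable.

Var(sum) = 3 + 2.5 = 5.5; true-score variance = 2.58 + 2.5 = 5.08; composite reliability = 0.9236.
Max component reliability = 0.9300.
Difference = 0.9236 − 0.9300 = -0.006.

-0.006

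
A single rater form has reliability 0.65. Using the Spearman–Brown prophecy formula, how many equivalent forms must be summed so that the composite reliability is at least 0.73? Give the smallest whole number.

2

k ≥ ρ*(1−ρ₁)/(ρ₁(1−ρ*)) = 0.73·0.35 / (0.65·0.27) = 1.456.
Smallest integer k = 2.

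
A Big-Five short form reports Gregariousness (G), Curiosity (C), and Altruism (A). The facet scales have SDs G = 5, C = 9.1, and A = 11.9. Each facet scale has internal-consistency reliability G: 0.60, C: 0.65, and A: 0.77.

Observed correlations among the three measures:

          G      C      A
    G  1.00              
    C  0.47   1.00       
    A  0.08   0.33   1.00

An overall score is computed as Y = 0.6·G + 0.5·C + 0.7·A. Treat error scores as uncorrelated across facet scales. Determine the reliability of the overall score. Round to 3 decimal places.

Var(Y) = 0.6²·5² + 0.5²·9.1² + 0.7²·11.9² + 2·[0.3·5·9.1·0.47 + 0.42·5·11.9·0.08 + 0.35·9.1·11.9·0.33] = 99.0914 + 41.8444 = 140.936.
Under uncorrelated errors the observed covariances equal the true-score covariances, so only the own-variance terms attenuate.
True-score variance = [0.6²·5²·0.60 + 0.5²·9.1²·0.65 + 0.7²·11.9²·0.77] + 41.8444 = 72.2861 + 41.8444 = 114.13.
Reliability = 114.13 / 140.936 = 0.810.

0.810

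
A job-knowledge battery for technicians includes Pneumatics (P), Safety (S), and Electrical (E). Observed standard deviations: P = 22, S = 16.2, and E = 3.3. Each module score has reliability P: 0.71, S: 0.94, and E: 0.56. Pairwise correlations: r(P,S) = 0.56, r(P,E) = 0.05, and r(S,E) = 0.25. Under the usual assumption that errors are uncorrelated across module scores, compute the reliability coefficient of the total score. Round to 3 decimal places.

0.865

Var(P+S+E) = 22² + 16.2² + 3.3² + 2·[22·16.2·0.56 + 22·3.3·0.05 + 16.2·3.3·0.25] = 757.33 + 433.158 = 1190.49.
Under uncorrelated errors the observed covariances equal the true-score covariances, so only the own-variance terms attenuate.
True-score variance = [22²·0.71 + 16.2²·0.94 + 3.3²·0.56] + 433.158 = 596.432 + 433.158 = 1029.59.
Reliability = 1029.59 / 1190.49 = 0.865.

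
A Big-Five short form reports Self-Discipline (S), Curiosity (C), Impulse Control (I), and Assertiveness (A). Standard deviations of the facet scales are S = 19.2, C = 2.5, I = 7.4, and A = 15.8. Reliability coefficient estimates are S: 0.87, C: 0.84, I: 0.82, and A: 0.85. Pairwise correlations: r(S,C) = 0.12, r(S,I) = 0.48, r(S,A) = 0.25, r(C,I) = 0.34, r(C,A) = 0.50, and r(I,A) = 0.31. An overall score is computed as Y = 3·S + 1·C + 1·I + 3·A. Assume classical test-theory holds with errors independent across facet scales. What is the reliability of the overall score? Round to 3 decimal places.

0.900

Var(Y) = 3²·19.2² + 2.5² + 7.4² + 3²·15.8² + 2·[3·19.2·2.5·0.12 + 3·19.2·7.4·0.48 + 9·19.2·15.8·0.25 + 2.5·7.4·0.34 + 3·2.5·15.8·0.50 + 3·7.4·15.8·0.31] = 5625.53 + 2157.42 = 7782.95.
Under uncorrelated errors the observed covariances equal the true-score covariances, so only the own-variance terms attenuate.
True-score variance = [3²·19.2²·0.87 + 2.5²·0.84 + 7.4²·0.82 + 3²·15.8²·0.85] + 2157.42 = 4846.35 + 2157.42 = 7003.77.
Reliability = 7003.77 / 7782.95 = 0.900.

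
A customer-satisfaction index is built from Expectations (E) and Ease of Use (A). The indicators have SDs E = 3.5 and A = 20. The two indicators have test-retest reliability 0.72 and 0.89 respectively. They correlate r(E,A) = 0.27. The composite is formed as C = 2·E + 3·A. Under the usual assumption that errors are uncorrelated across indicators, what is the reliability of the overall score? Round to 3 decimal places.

0.894

Var(C) = 2²·3.5² + 3²·20² + 2·[6·3.5·20·0.27] = 3649 + 226.8 = 3875.8.
Under uncorrelated errors the observed covariances equal the true-score covariances, so only the own-variance terms attenuate.
True-score variance = [2²·3.5²·0.72 + 3²·20²·0.89] + 226.8 = 3239.28 + 226.8 = 3466.08.
Reliability = 3466.08 / 3875.8 = 0.894.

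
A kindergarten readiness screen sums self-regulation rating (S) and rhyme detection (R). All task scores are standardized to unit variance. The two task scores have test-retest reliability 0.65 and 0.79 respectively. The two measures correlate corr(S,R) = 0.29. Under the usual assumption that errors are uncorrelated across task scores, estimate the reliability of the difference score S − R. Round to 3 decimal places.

0.606

Var(S−R) = 1 + 1 − 2·0.29 = 2 − 0.58 = 1.42.
Because errors are independent across components, Cov(Tᵢ,Tⱼ) = Cov(Xᵢ,Xⱼ); the off-diagonal part of the true-score variance is the same as above.
True-score variance = [0.65 + 0.79] − 0.58 = 1.44 − 0.58 = 0.86.
Reliability = 0.86 / 1.42 = 0.606.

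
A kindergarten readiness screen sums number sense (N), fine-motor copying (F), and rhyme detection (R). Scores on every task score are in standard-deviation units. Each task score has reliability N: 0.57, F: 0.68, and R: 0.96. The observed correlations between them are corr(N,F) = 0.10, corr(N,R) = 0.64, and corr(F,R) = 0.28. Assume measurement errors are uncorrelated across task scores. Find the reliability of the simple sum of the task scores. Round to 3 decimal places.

0.843

Var(N+F+R) = 3 + 2·[0.10 + 0.64 + 0.28] = 3 + 2.04 = 5.04.
Under uncorrelated errors the observed covariances equal the true-score covariances, so only the own-variance terms attenuate.
True-score variance = [0.57 + 0.68 + 0.96] + 2.04 = 2.21 + 2.04 = 4.25.
Reliability = 4.25 / 5.04 = 0.843.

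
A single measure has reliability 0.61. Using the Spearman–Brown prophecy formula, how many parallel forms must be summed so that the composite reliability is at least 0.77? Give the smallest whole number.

3

k ≥ ρ*(1−ρ₁)/(ρ₁(1−ρ*)) = 0.77·0.39 / (0.61·0.23) = 2.140.
Smallest integer k = 3.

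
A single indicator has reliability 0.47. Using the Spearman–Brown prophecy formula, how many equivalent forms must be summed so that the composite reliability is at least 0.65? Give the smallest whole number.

3

k ≥ ρ*(1−ρ₁)/(ρ₁(1−ρ*)) = 0.65·0.53 / (0.47·0.35) = 2.094.
Smallest integer k = 3.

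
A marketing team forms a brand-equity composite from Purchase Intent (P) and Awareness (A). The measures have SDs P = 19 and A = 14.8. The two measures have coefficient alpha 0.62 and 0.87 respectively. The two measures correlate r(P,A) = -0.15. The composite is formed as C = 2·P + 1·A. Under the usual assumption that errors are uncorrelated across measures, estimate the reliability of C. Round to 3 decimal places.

0.614

Var(C) = 2²·19² + 14.8² + 2·[2·19·14.8·(-0.15)] = 1663.04 − 168.72 = 1494.32.
Because errors are independent across components, Cov(Tᵢ,Tⱼ) = Cov(Xᵢ,Xⱼ); the off-diagonal part of the true-score variance is the same as above.
True-score variance = [2²·19²·0.62 + 14.8²·0.87] − 168.72 = 1085.84 − 168.72 = 917.125.
Reliability = 917.125 / 1494.32 = 0.614.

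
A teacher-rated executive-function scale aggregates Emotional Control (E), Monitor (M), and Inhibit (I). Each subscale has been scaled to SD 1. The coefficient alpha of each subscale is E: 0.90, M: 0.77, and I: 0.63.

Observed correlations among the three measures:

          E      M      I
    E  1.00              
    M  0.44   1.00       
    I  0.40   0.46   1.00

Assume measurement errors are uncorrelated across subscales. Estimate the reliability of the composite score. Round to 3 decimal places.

Var(E+M+I) = 3 + 2·[0.44 + 0.40 + 0.46] = 3 + 2.6 = 5.6.
Because errors are independent across components, Cov(Tᵢ,Tⱼ) = Cov(Xᵢ,Xⱼ); the off-diagonal part of the true-score variance is the same as above.
True-score variance = [0.90 + 0.77 + 0.63] + 2.6 = 2.3 + 2.6 = 4.9.
Reliability = 4.9 / 5.6 = 0.875.

0.875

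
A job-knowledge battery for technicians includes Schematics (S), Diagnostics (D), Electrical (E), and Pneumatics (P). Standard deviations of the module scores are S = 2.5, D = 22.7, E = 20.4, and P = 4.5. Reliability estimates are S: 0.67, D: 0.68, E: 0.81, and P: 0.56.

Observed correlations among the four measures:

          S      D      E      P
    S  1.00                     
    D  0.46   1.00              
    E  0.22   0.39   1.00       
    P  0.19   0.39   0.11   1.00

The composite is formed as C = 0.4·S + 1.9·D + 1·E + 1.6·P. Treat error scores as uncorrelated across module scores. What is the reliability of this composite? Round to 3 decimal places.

0.791

Var(C) = 0.4²·2.5² + 1.9²·22.7² + 20.4² + 1.6²·4.5² + 2·[0.76·2.5·22.7·0.46 + 0.4·2.5·20.4·0.22 + 0.64·2.5·4.5·0.19 + 1.9·22.7·20.4·0.39 + 3.04·22.7·4.5·0.39 + 1.6·20.4·4.5·0.11] = 2329.2 + 1012.21 = 3341.4.
Because errors are independent across components, Cov(Tᵢ,Tⱼ) = Cov(Xᵢ,Xⱼ); the off-diagonal part of the true-score variance is the same as above.
True-score variance = [0.4²·2.5²·0.67 + 1.9²·22.7²·0.68 + 20.4²·0.81 + 1.6²·4.5²·0.56] + 1012.21 = 1631.72 + 1012.21 = 2643.93.
Reliability = 2643.93 / 3341.4 = 0.791.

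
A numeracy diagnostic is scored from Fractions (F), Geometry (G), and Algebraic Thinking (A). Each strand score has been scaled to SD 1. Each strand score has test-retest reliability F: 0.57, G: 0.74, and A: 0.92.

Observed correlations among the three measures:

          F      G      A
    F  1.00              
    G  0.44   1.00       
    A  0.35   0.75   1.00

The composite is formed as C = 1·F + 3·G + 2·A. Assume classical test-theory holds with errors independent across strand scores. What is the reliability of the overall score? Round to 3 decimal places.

Var(C) = 1 + 3² + 2² + 2·[3·0.44 + 2·0.35 + 6·0.75] = 14 + 13.04 = 27.04.
Under uncorrelated errors the observed covariances equal the true-score covariances, so only the own-variance terms attenuate.
True-score variance = [0.57 + 3²·0.74 + 2²·0.92] + 13.04 = 10.91 + 13.04 = 23.95.
Reliability = 23.95 / 27.04 = 0.886.

0.886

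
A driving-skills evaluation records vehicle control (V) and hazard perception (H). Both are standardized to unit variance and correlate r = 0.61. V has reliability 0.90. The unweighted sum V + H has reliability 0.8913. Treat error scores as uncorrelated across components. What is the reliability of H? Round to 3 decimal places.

Var(V+H) = 2 + 2·0.61 = 3.220.
True-score variance = ρ_V + ρ_H + 2·0.61, so 0.8913 = (0.90 + ρ_H + 1.22) / 3.220.
ρ_H = 0.8913·3.220 − 0.90 − 1.22 = 0.750.

0.750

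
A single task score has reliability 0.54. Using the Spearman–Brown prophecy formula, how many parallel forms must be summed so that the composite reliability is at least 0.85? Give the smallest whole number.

5

k ≥ ρ*(1−ρ₁)/(ρ₁(1−ρ*)) = 0.85·0.46 / (0.54·0.15) = 4.827.
Smallest integer k = 5.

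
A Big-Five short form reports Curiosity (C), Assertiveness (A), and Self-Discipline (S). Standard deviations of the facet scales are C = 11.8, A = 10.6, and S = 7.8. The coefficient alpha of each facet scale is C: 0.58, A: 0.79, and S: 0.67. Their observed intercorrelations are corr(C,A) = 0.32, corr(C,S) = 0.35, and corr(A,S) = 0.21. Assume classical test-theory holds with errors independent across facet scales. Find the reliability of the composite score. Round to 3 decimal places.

0.792

Var(C+A+S) = 11.8² + 10.6² + 7.8² + 2·[11.8·10.6·0.32 + 11.8·7.8·0.35 + 10.6·7.8·0.21] = 312.44 + 179.205 = 491.645.
With uncorrelated errors the cross-covariances are all true-score covariance, so they carry over unchanged; only the diagonal terms shrink to ρᵢσᵢ².
True-score variance = [11.8²·0.58 + 10.6²·0.79 + 7.8²·0.67] + 179.205 = 210.286 + 179.205 = 389.491.
Reliability = 389.491 / 491.645 = 0.792.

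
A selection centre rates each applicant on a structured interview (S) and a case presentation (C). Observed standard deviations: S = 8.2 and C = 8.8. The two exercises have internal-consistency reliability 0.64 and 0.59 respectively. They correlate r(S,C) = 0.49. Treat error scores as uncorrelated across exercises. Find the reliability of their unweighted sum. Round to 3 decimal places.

0.740

Var(S+C) = 8.2² + 8.8² + 2·[8.2·8.8·0.49] = 144.68 + 70.7168 = 215.397.
Under uncorrelated errors the observed covariances equal the true-score covariances, so only the own-variance terms attenuate.
True-score variance = [8.2²·0.64 + 8.8²·0.59] + 70.7168 = 88.7232 + 70.7168 = 159.44.
Reliability = 159.44 / 215.397 = 0.740.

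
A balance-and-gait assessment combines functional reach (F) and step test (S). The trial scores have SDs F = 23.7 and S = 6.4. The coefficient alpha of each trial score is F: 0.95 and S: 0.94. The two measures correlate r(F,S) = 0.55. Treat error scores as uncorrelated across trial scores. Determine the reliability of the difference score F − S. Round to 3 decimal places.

Var(F−S) = 23.7² + 6.4² − 2·23.7·6.4·0.55 = 602.65 − 166.848 = 435.802.
With uncorrelated errors the cross-covariances are all true-score covariance, so they carry over unchanged; only the diagonal terms shrink to ρᵢσᵢ².
True-score variance = [23.7²·0.95 + 6.4²·0.94] − 166.848 = 572.108 − 166.848 = 405.26.
Reliability = 405.26 / 435.802 = 0.930.

0.930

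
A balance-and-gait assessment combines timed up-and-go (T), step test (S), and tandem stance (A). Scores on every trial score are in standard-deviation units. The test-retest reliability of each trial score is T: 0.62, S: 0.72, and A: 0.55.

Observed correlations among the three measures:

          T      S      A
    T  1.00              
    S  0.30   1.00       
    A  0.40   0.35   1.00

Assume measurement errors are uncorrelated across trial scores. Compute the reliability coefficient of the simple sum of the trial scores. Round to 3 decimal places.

0.782

Var(T+S+A) = 3 + 2·[0.30 + 0.40 + 0.35] = 3 + 2.1 = 5.1.
With uncorrelated errors the cross-covariances are all true-score covariance, so they carry over unchanged; only the diagonal terms shrink to ρᵢσᵢ².
True-score variance = [0.62 + 0.72 + 0.55] + 2.1 = 1.89 + 2.1 = 3.99.
Reliability = 3.99 / 5.1 = 0.782.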